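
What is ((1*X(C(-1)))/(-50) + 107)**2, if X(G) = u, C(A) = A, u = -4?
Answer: 7166329/625 ≈ 11466.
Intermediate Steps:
X(G) = -4
((1*X(C(-1)))/(-50) + 107)**2 = ((1*(-4))/(-50) + 107)**2 = (-4*(-1/50) + 107)**2 = (2/25 + 107)**2 = (2677/25)**2 = 7166329/625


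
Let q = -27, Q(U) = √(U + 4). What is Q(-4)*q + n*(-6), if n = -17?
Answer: 102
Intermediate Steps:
Q(U) = √(4 + U)
Q(-4)*q + n*(-6) = √(4 - 4)*(-27) - 17*(-6) = √0*(-27) + 102 = 0*(-27) + 102 = 0 + 102 = 102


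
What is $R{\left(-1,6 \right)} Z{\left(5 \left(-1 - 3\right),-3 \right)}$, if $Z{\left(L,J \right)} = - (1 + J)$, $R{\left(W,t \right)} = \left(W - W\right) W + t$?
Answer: $12$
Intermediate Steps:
$R{\left(W,t \right)} = t$ ($R{\left(W,t \right)} = 0 W + t = 0 + t = t$)
$Z{\left(L,J \right)} = -1 - J$
$R{\left(-1,6 \right)} Z{\left(5 \left(-1 - 3\right),-3 \right)} = 6 \left(-1 - -3\right) = 6 \left(-1 + 3\right) = 6 \cdot 2 = 12$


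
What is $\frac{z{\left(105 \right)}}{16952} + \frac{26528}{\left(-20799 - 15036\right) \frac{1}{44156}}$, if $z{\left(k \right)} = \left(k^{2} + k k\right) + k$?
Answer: $- \frac{19856276553911}{607474920} \approx -32687.0$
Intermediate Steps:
$z{\left(k \right)} = k + 2 k^{2}$ ($z{\left(k \right)} = \left(k^{2} + k^{2}\right) + k = 2 k^{2} + k = k + 2 k^{2}$)
$\frac{z{\left(105 \right)}}{16952} + \frac{26528}{\left(-20799 - 15036\right) \frac{1}{44156}} = \frac{105 \left(1 + 2 \cdot 105\right)}{16952} + \frac{26528}{\left(-20799 - 15036\right) \frac{1}{44156}} = 105 \left(1 + 210\right) \frac{1}{16952} + \frac{26528}{\left(-20799 - 15036\right) \frac{1}{44156}} = 105 \cdot 211 \cdot \frac{1}{16952} + \frac{26528}{\left(-35835\right) \frac{1}{44156}} = 22155 \cdot \frac{1}{16952} + \frac{26528}{- \frac{35835}{44156}} = \frac{22155}{16952} + 26528 \left(- \frac{44156}{35835}\right) = \frac{22155}{16952} - \frac{1171370368}{35835} = - \frac{19856276553911}{607474920}$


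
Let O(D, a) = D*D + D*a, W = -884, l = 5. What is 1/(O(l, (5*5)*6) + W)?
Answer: -1/109 ≈ -0.0091743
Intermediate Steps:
O(D, a) = D² + D*a
1/(O(l, (5*5)*6) + W) = 1/(5*(5 + (5*5)*6) - 884) = 1/(5*(5 + 25*6) - 884) = 1/(5*(5 + 150) - 884) = 1/(5*155 - 884) = 1/(775 - 884) = 1/(-109) = -1/109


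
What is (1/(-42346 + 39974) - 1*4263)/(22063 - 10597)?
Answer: -10111837/27197352 ≈ -0.37179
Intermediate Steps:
(1/(-42346 + 39974) - 1*4263)/(22063 - 10597) = (1/(-2372) - 4263)/11466 = (-1/2372 - 4263)*(1/11466) = -10111837/2372*1/11466 = -10111837/27197352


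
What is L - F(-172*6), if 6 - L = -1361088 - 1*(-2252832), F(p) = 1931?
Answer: -893669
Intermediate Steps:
L = -891738 (L = 6 - (-1361088 - 1*(-2252832)) = 6 - (-1361088 + 2252832) = 6 - 1*891744 = 6 - 891744 = -891738)
L - F(-172*6) = -891738 - 1*1931 = -891738 - 1931 = -893669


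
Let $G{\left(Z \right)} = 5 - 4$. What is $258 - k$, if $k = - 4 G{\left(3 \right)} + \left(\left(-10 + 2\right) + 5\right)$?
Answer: $265$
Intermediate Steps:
$G{\left(Z \right)} = 1$
$k = -7$ ($k = \left(-4\right) 1 + \left(\left(-10 + 2\right) + 5\right) = -4 + \left(-8 + 5\right) = -4 - 3 = -7$)
$258 - k = 258 - -7 = 258 + 7 = 265$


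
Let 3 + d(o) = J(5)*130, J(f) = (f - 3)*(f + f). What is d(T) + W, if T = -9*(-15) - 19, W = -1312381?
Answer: -1309784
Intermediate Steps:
J(f) = 2*f*(-3 + f) (J(f) = (-3 + f)*(2*f) = 2*f*(-3 + f))
T = 116 (T = 135 - 19 = 116)
d(o) = 2597 (d(o) = -3 + (2*5*(-3 + 5))*130 = -3 + (2*5*2)*130 = -3 + 20*130 = -3 + 2600 = 2597)
d(T) + W = 2597 - 1312381 = -1309784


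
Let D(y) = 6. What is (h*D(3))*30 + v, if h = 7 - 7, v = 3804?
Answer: 3804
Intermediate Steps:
h = 0
(h*D(3))*30 + v = (0*6)*30 + 3804 = 0*30 + 3804 = 0 + 3804 = 3804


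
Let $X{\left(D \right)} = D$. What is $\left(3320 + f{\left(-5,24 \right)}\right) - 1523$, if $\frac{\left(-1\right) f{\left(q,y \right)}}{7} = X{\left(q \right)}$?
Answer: $1832$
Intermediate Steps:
$f{\left(q,y \right)} = - 7 q$
$\left(3320 + f{\left(-5,24 \right)}\right) - 1523 = \left(3320 - -35\right) - 1523 = \left(3320 + 35\right) - 1523 = 3355 - 1523 = 1832$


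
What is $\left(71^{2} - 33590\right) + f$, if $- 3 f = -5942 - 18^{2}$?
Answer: $- \frac{79381}{3} \approx -26460.0$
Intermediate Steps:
$f = \frac{6266}{3}$ ($f = - \frac{-5942 - 18^{2}}{3} = - \frac{-5942 - 324}{3} = \left(- \frac{1}{3}\right) \left(-6266\right) = \frac{6266}{3} \approx 2088.7$)
$\left(71^{2} - 33590\right) + f = \left(71^{2} - 33590\right) + \frac{6266}{3} = \left(5041 - 33590\right) + \frac{6266}{3} = -28549 + \frac{6266}{3} = - \frac{79381}{3}$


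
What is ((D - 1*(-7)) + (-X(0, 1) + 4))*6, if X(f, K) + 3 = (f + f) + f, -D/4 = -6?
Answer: 228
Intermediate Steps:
D = 24 (D = -4*(-6) = 24)
X(f, K) = -3 + 3*f (X(f, K) = -3 + ((f + f) + f) = -3 + (2*f + f) = -3 + 3*f)
((D - 1*(-7)) + (-X(0, 1) + 4))*6 = ((24 - 1*(-7)) + (-(-3 + 3*0) + 4))*6 = ((24 + 7) + (-(-3 + 0) + 4))*6 = (31 + (-1*(-3) + 4))*6 = (31 + (3 + 4))*6 = (31 + 7)*6 = 38*6 = 228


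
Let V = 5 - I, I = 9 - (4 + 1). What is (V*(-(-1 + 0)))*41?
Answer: 41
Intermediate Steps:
I = 4 (I = 9 - 1*5 = 9 - 5 = 4)
V = 1 (V = 5 - 1*4 = 5 - 4 = 1)
(V*(-(-1 + 0)))*41 = (1*(-(-1 + 0)))*41 = (1*(-1*(-1)))*41 = (1*1)*41 = 1*41 = 41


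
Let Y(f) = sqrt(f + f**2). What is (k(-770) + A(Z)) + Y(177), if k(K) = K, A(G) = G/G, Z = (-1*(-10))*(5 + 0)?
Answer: -769 + sqrt(31506) ≈ -591.50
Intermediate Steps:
Z = 50 (Z = 10*5 = 50)
A(G) = 1
(k(-770) + A(Z)) + Y(177) = (-770 + 1) + sqrt(177*(1 + 177)) = -769 + sqrt(177*178) = -769 + sqrt(31506)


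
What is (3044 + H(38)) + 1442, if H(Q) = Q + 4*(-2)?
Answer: 4516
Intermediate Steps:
H(Q) = -8 + Q (H(Q) = Q - 8 = -8 + Q)
(3044 + H(38)) + 1442 = (3044 + (-8 + 38)) + 1442 = (3044 + 30) + 1442 = 3074 + 1442 = 4516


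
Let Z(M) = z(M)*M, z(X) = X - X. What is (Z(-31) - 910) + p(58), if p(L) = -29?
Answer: -939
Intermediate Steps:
z(X) = 0
Z(M) = 0 (Z(M) = 0*M = 0)
(Z(-31) - 910) + p(58) = (0 - 910) - 29 = -910 - 29 = -939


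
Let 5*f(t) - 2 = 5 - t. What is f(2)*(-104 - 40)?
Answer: -144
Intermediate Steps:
f(t) = 7/5 - t/5 (f(t) = ⅖ + (5 - t)/5 = ⅖ + (1 - t/5) = 7/5 - t/5)
f(2)*(-104 - 40) = (7/5 - ⅕*2)*(-104 - 40) = (7/5 - ⅖)*(-144) = 1*(-144) = -144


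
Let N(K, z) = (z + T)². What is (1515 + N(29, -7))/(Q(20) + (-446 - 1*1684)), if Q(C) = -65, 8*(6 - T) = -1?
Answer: -97009/140480 ≈ -0.69055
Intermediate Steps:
T = 49/8 (T = 6 - ⅛*(-1) = 6 + ⅛ = 49/8 ≈ 6.1250)
N(K, z) = (49/8 + z)² (N(K, z) = (z + 49/8)² = (49/8 + z)²)
(1515 + N(29, -7))/(Q(20) + (-446 - 1*1684)) = (1515 + (49 + 8*(-7))²/64)/(-65 + (-446 - 1*1684)) = (1515 + (49 - 56)²/64)/(-65 + (-446 - 1684)) = (1515 + (1/64)*(-7)²)/(-65 - 2130) = (1515 + (1/64)*49)/(-2195) = (1515 + 49/64)*(-1/2195) = (97009/64)*(-1/2195) = -97009/140480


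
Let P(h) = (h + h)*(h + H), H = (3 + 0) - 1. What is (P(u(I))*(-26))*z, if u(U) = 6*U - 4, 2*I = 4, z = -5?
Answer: 20800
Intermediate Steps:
I = 2 (I = (½)*4 = 2)
u(U) = -4 + 6*U
H = 2 (H = 3 - 1 = 2)
P(h) = 2*h*(2 + h) (P(h) = (h + h)*(h + 2) = (2*h)*(2 + h) = 2*h*(2 + h))
(P(u(I))*(-26))*z = ((2*(-4 + 6*2)*(2 + (-4 + 6*2)))*(-26))*(-5) = ((2*(-4 + 12)*(2 + (-4 + 12)))*(-26))*(-5) = ((2*8*(2 + 8))*(-26))*(-5) = ((2*8*10)*(-26))*(-5) = (160*(-26))*(-5) = -4160*(-5) = 20800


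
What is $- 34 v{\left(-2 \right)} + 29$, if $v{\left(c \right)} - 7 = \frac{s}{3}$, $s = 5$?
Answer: $- \frac{797}{3} \approx -265.67$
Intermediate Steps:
$v{\left(c \right)} = \frac{26}{3}$ ($v{\left(c \right)} = 7 + \frac{5}{3} = \frac{26}{3}$)
$- 34 v{\left(-2 \right)} + 29 = \left(-34\right) \frac{26}{3} + 29 = - \frac{884}{3} + 29 = - \frac{797}{3}$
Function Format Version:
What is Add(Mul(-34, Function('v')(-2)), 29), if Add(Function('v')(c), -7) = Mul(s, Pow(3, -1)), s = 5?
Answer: Rational(-797, 3) ≈ -265.67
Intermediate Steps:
Function('v')(c) = Rational(26, 3) (Function('v')(c) = Add(7, Mul(5, Pow(3, -1))) = Add(7, Mul(5, Rational(1, 3))) = Add(7, Rational(5, 3)) = Rational(26, 3))
Add(Mul(-34, Function('v')(-2)), 29) = Add(Mul(-34, Rational(26, 3)), 29) = Add(Rational(-884, 3), 29) = Rational(-797, 3)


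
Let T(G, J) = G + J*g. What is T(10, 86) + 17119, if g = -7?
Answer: 16527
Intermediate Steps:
T(G, J) = G - 7*J (T(G, J) = G + J*(-7) = G - 7*J)
T(10, 86) + 17119 = (10 - 7*86) + 17119 = (10 - 602) + 17119 = -592 + 17119 = 16527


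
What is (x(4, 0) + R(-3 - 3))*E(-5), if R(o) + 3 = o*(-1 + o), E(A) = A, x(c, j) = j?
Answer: -195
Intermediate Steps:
R(o) = -3 + o*(-1 + o)
(x(4, 0) + R(-3 - 3))*E(-5) = (0 + (-3 + (-3 - 3)**2 - (-3 - 3)))*(-5) = (0 + (-3 + (-6)**2 - 1*(-6)))*(-5) = (0 + (-3 + 36 + 6))*(-5) = (0 + 39)*(-5) = 39*(-5) = -195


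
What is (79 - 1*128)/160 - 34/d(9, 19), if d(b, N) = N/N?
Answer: -5489/160 ≈ -34.306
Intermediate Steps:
d(b, N) = 1
(79 - 1*128)/160 - 34/d(9, 19) = (79 - 1*128)/160 - 34/1 = (79 - 128)*(1/160) - 34*1 = -49*1/160 - 34 = -49/160 - 34 = -5489/160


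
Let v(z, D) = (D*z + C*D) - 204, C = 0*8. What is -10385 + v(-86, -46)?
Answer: -6633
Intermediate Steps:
C = 0
v(z, D) = -204 + D*z (v(z, D) = (D*z + 0*D) - 204 = (D*z + 0) - 204 = D*z - 204 = -204 + D*z)
-10385 + v(-86, -46) = -10385 + (-204 - 46*(-86)) = -10385 + (-204 + 3956) = -10385 + 3752 = -6633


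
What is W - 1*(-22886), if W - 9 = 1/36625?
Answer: 838529376/36625 ≈ 22895.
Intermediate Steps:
W = 329626/36625 (W = 9 + 1/36625 = 329626/36625 ≈ 9.0000)
W - 1*(-22886) = 329626/36625 - 1*(-22886) = 329626/36625 + 22886 = 838529376/36625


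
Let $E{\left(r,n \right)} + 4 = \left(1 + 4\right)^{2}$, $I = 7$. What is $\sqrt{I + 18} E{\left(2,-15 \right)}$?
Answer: $105$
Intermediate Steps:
$E{\left(r,n \right)} = 21$ ($E{\left(r,n \right)} = -4 + \left(1 + 4\right)^{2} = -4 + 5^{2} = -4 + 25 = 21$)
$\sqrt{I + 18} E{\left(2,-15 \right)} = \sqrt{7 + 18} \cdot 21 = \sqrt{25} \cdot 21 = 5 \cdot 21 = 105$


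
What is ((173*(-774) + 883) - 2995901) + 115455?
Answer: -3013465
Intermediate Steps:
((173*(-774) + 883) - 2995901) + 115455 = ((-133902 + 883) - 2995901) + 115455 = (-133019 - 2995901) + 115455 = -3128920 + 115455 = -3013465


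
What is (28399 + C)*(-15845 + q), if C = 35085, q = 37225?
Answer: 1357287920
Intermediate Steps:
(28399 + C)*(-15845 + q) = (28399 + 35085)*(-15845 + 37225) = 63484*21380 = 1357287920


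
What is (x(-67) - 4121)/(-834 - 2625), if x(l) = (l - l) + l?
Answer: 1396/1153 ≈ 1.2108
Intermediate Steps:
x(l) = l (x(l) = 0 + l = l)
(x(-67) - 4121)/(-834 - 2625) = (-67 - 4121)/(-834 - 2625) = -4188/(-3459) = -4188*(-1/3459) = 1396/1153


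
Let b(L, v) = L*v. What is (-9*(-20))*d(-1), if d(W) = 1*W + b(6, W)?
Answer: -1260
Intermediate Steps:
d(W) = 7*W (d(W) = 1*W + 6*W = W + 6*W = 7*W)
(-9*(-20))*d(-1) = (-9*(-20))*(7*(-1)) = 180*(-7) = -1260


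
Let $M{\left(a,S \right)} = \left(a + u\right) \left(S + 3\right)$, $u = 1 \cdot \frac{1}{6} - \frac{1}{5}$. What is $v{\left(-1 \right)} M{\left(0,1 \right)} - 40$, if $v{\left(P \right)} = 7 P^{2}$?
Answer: $- \frac{614}{15} \approx -40.933$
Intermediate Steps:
$u = - \frac{1}{30}$ ($u = 1 \cdot \frac{1}{6} - \frac{1}{5} = \frac{1}{6} - \frac{1}{5} = - \frac{1}{30} \approx -0.033333$)
$M{\left(a,S \right)} = \left(3 + S\right) \left(- \frac{1}{30} + a\right)$ ($M{\left(a,S \right)} = \left(a - \frac{1}{30}\right) \left(S + 3\right) = \left(- \frac{1}{30} + a\right) \left(3 + S\right) = \left(3 + S\right) \left(- \frac{1}{30} + a\right)$)
$v{\left(-1 \right)} M{\left(0,1 \right)} - 40 = 7 \left(-1\right)^{2} \left(- \frac{1}{10} + 3 \cdot 0 - \frac{1}{30} + 1 \cdot 0\right) - 40 = 7 \cdot 1 \left(- \frac{1}{10} + 0 - \frac{1}{30} + 0\right) - 40 = 7 \left(- \frac{2}{15}\right) - 40 = - \frac{14}{15} - 40 = - \frac{614}{15}$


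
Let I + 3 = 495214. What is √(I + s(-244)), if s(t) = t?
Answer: √494967 ≈ 703.54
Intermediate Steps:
I = 495211 (I = -3 + 495214 = 495211)
√(I + s(-244)) = √(495211 - 244) = √494967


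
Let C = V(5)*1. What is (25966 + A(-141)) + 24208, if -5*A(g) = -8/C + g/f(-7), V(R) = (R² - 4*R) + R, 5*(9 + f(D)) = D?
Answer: 65222883/1300 ≈ 50171.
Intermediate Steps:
f(D) = -9 + D/5
V(R) = R² - 3*R
C = 10 (C = (5*(-3 + 5))*1 = (5*2)*1 = 10*1 = 10)
A(g) = 4/25 + g/52 (A(g) = -(-8/10 + g/(-9 + (⅕)*(-7)))/5 = -(-8*⅒ + g/(-9 - 7/5))/5 = -(-⅘ + g/(-52/5))/5 = -(-⅘ + g*(-5/52))/5 = -(-⅘ - 5*g/52)/5 = 4/25 + g/52)
(25966 + A(-141)) + 24208 = (25966 + (4/25 + (1/52)*(-141))) + 24208 = (25966 + (4/25 - 141/52)) + 24208 = (25966 - 3317/1300) + 24208 = 33752483/1300 + 24208 = 65222883/1300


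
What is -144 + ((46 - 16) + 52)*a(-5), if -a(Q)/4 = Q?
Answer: 1496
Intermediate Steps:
a(Q) = -4*Q
-144 + ((46 - 16) + 52)*a(-5) = -144 + ((46 - 16) + 52)*(-4*(-5)) = -144 + (30 + 52)*20 = -144 + 82*20 = -144 + 1640 = 1496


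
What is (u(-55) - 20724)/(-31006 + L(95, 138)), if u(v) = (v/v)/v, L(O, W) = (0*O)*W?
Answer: 1139821/1705330 ≈ 0.66839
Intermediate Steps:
L(O, W) = 0 (L(O, W) = 0*W = 0)
u(v) = 1/v
(u(-55) - 20724)/(-31006 + L(95, 138)) = (1/(-55) - 20724)/(-31006 + 0) = (-1/55 - 20724)/(-31006) = -1139821/55*(-1/31006) = 1139821/1705330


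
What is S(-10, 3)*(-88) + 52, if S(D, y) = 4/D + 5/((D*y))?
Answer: 1528/15 ≈ 101.87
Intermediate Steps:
S(D, y) = 4/D + 5/(D*y) (S(D, y) = 4/D + 5*(1/(D*y)) = 4/D + 5/(D*y))
S(-10, 3)*(-88) + 52 = ((5 + 4*3)/(-10*3))*(-88) + 52 = -⅒*⅓*(5 + 12)*(-88) + 52 = -⅒*⅓*17*(-88) + 52 = -17/30*(-88) + 52 = 748/15 + 52 = 1528/15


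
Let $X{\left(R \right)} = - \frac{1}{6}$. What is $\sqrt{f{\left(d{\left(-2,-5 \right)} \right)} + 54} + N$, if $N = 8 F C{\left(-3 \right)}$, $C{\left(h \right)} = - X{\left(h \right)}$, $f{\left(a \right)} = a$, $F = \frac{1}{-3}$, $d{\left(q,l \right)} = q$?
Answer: $- \frac{4}{9} + 2 \sqrt{13} \approx 6.7667$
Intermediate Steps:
$X{\left(R \right)} = - \frac{1}{6}$ ($X{\left(R \right)} = \left(-1\right) \frac{1}{6} = - \frac{1}{6}$)
$F = - \frac{1}{3} \approx -0.33333$
$C{\left(h \right)} = \frac{1}{6}$ ($C{\left(h \right)} = \left(-1\right) \left(- \frac{1}{6}\right) = \frac{1}{6}$)
$N = - \frac{4}{9}$ ($N = 8 \left(- \frac{1}{3}\right) \frac{1}{6} = \left(- \frac{8}{3}\right) \frac{1}{6} = - \frac{4}{9} \approx -0.44444$)
$\sqrt{f{\left(d{\left(-2,-5 \right)} \right)} + 54} + N = \sqrt{-2 + 54} - \frac{4}{9} = \sqrt{52} - \frac{4}{9} = 2 \sqrt{13} - \frac{4}{9} = - \frac{4}{9} + 2 \sqrt{13}$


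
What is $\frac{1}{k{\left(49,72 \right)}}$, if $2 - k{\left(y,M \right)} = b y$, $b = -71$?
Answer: $\frac{1}{3481} \approx 0.00028727$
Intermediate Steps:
$k{\left(y,M \right)} = 2 + 71 y$ ($k{\left(y,M \right)} = 2 - - 71 y = 2 + 71 y$)
$\frac{1}{k{\left(49,72 \right)}} = \frac{1}{2 + 71 \cdot 49} = \frac{1}{2 + 3479} = \frac{1}{3481}$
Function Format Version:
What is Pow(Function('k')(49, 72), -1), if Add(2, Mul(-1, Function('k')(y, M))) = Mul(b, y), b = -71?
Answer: Rational(1, 3481) ≈ 0.00028727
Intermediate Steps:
Function('k')(y, M) = Add(2, Mul(71, y)) (Function('k')(y, M) = Add(2, Mul(-1, Mul(-71, y))) = Add(2, Mul(71, y)))
Pow(Function('k')(49, 72), -1) = Pow(Add(2, Mul(71, 49)), -1) = Pow(Add(2, 3479), -1) = Pow(3481, -1) = Rational(1, 3481)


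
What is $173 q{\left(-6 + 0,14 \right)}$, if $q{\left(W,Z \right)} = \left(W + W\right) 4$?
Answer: $-8304$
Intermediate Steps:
$q{\left(W,Z \right)} = 8 W$ ($q{\left(W,Z \right)} = 2 W 4 = 8 W$)
$173 q{\left(-6 + 0,14 \right)} = 173 \cdot 8 \left(-6 + 0\right) = 173 \cdot 8 \left(-6\right) = 173 \left(-48\right) = -8304$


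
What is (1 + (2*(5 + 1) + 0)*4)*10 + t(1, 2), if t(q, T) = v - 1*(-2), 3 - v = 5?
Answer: 490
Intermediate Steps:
v = -2 (v = 3 - 1*5 = 3 - 5 = -2)
t(q, T) = 0 (t(q, T) = -2 - 1*(-2) = -2 + 2 = 0)
(1 + (2*(5 + 1) + 0)*4)*10 + t(1, 2) = (1 + (2*(5 + 1) + 0)*4)*10 + 0 = (1 + (2*6 + 0)*4)*10 + 0 = (1 + (12 + 0)*4)*10 + 0 = (1 + 12*4)*10 + 0 = (1 + 48)*10 + 0 = 49*10 + 0 = 490 + 0 = 490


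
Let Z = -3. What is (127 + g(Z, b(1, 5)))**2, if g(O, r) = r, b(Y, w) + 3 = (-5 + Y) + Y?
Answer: 14641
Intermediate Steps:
b(Y, w) = -8 + 2*Y (b(Y, w) = -3 + ((-5 + Y) + Y) = -3 + (-5 + 2*Y) = -8 + 2*Y)
(127 + g(Z, b(1, 5)))**2 = (127 + (-8 + 2*1))**2 = (127 + (-8 + 2))**2 = (127 - 6)**2 = 121**2 = 14641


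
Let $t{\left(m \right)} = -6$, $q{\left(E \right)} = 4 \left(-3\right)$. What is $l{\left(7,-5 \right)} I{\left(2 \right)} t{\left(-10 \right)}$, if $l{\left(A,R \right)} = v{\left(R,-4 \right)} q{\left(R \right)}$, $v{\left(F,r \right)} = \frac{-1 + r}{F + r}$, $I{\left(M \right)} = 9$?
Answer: $360$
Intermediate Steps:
$q{\left(E \right)} = -12$
$v{\left(F,r \right)} = \frac{-1 + r}{F + r}$
$l{\left(A,R \right)} = \frac{60}{-4 + R}$ ($l{\left(A,R \right)} = \frac{-1 - 4}{R - 4} \left(-12\right) = \frac{1}{-4 + R} \left(-5\right) \left(-12\right) = - \frac{5}{-4 + R} \left(-12\right) = \frac{60}{-4 + R}$)
$l{\left(7,-5 \right)} I{\left(2 \right)} t{\left(-10 \right)} = \frac{60}{-4 - 5} \cdot 9 \left(-6\right) = \frac{60}{-9} \cdot 9 \left(-6\right) = 60 \left(- \frac{1}{9}\right) 9 \left(-6\right) = \left(- \frac{20}{3}\right) 9 \left(-6\right) = \left(-60\right) \left(-6\right) = 360$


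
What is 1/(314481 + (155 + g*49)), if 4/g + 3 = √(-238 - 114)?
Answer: 46097/14503700624 + I*√22/45583059104 ≈ 3.1783e-6 + 1.029e-10*I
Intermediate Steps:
g = 4/(-3 + 4*I*√22) (g = 4/(-3 + √(-238 - 114)) = 4/(-3 + √(-352)) = 4/(-3 + 4*I*√22) ≈ -0.033241 - 0.20789*I)
1/(314481 + (155 + g*49)) = 1/(314481 + (155 + (-12/361 - 16*I*√22/361)*49)) = 1/(314481 + (155 + (-588/361 - 784*I*√22/361))) = 1/(314481 + (55367/361 - 784*I*√22/361)) = 1/(113583008/361 - 784*I*√22/361)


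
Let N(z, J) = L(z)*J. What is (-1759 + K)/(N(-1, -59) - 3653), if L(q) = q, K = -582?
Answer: 2341/3594 ≈ 0.65136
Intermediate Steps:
N(z, J) = J*z (N(z, J) = z*J = J*z)
(-1759 + K)/(N(-1, -59) - 3653) = (-1759 - 582)/(-59*(-1) - 3653) = -2341/(59 - 3653) = -2341/(-3594) = -2341*(-1/3594) = 2341/3594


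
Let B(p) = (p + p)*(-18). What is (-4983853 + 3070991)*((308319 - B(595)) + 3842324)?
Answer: -7980580774306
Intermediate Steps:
B(p) = -36*p (B(p) = (2*p)*(-18) = -36*p)
(-4983853 + 3070991)*((308319 - B(595)) + 3842324) = (-4983853 + 3070991)*((308319 - (-36)*595) + 3842324) = -1912862*((308319 - 1*(-21420)) + 3842324) = -1912862*((308319 + 21420) + 3842324) = -1912862*(329739 + 3842324) = -1912862*4172063 = -7980580774306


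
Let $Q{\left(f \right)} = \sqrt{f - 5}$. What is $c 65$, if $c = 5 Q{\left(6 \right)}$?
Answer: $325$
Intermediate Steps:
$Q{\left(f \right)} = \sqrt{-5 + f}$
$c = 5$ ($c = 5 \sqrt{-5 + 6} = 5 \sqrt{1} = 5 \cdot 1 = 5$)
$c 65 = 5 \cdot 65 = 325$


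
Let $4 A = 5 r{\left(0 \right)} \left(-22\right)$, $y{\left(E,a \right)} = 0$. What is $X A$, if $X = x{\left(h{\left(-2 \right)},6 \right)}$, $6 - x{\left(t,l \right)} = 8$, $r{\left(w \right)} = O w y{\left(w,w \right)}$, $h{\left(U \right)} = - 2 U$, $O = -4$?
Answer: $0$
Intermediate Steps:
$r{\left(w \right)} = 0$ ($r{\left(w \right)} = - 4 w 0 = 0$)
$x{\left(t,l \right)} = -2$ ($x{\left(t,l \right)} = 6 - 8 = -2$)
$X = -2$
$A = 0$ ($A = \frac{5 \cdot 0 \left(-22\right)}{4} = \frac{0 \left(-22\right)}{4} = \frac{1}{4} \cdot 0 = 0$)
$X A = \left(-2\right) 0 = 0$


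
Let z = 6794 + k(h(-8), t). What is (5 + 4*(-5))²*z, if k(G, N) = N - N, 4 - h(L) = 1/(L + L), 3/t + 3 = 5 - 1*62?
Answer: 1528650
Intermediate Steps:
t = -1/20 (t = 3/(-3 + (5 - 1*62)) = 3/(-3 + (5 - 62)) = 3/(-3 - 57) = 3/(-60) = 3*(-1/60) = -1/20 ≈ -0.050000)
h(L) = 4 - 1/(2*L) (h(L) = 4 - 1/(L + L) = 4 - 1/(2*L))
k(G, N) = 0
z = 6794 (z = 6794 + 0 = 6794)
(5 + 4*(-5))²*z = (5 + 4*(-5))²*6794 = (5 - 20)²*6794 = (-15)²*6794 = 225*6794 = 1528650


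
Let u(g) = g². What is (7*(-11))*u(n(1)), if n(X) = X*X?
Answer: -77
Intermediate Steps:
n(X) = X²
(7*(-11))*u(n(1)) = (7*(-11))*(1²)² = -77*1² = -77*1 = -77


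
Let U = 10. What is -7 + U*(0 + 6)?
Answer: 53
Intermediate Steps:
-7 + U*(0 + 6) = -7 + 10*(0 + 6) = -7 + 10*6 = -7 + 60 = 53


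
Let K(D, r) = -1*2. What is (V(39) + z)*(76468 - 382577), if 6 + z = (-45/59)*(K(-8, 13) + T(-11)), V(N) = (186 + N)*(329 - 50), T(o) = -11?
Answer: -1133814267204/59 ≈ -1.9217e+10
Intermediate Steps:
K(D, r) = -2
V(N) = 51894 + 279*N (V(N) = (186 + N)*279 = 51894 + 279*N)
z = 231/59 (z = -6 + (-45/59)*(-2 - 11) = -6 - 45*1/59*(-13) = -6 - 45/59*(-13) = -6 + 585/59 = 231/59 ≈ 3.9153)
(V(39) + z)*(76468 - 382577) = ((51894 + 279*39) + 231/59)*(76468 - 382577) = ((51894 + 10881) + 231/59)*(-306109) = (62775 + 231/59)*(-306109) = (3703956/59)*(-306109) = -1133814267204/59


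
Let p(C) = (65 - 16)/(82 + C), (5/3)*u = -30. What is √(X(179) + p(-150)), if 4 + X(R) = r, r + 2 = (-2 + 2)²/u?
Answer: I*√7769/34 ≈ 2.5924*I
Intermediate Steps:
u = -18 (u = (⅗)*(-30) = -18)
p(C) = 49/(82 + C)
r = -2 (r = -2 + (-2 + 2)²/(-18) = -2 + 0²*(-1/18) = -2 + 0*(-1/18) = -2 + 0 = -2)
X(R) = -6 (X(R) = -4 - 2 = -6)
√(X(179) + p(-150)) = √(-6 + 49/(82 - 150)) = √(-6 + 49/(-68)) = √(-6 + 49*(-1/68)) = √(-6 - 49/68) = √(-457/68) = I*√7769/34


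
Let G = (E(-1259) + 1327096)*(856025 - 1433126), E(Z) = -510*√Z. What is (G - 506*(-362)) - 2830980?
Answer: -765871076504 + 294321510*I*√1259 ≈ -7.6587e+11 + 1.0443e+10*I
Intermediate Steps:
G = -765868428696 + 294321510*I*√1259 (G = (-510*I*√1259 + 1327096)*(856025 - 1433126) = (-510*I*√1259 + 1327096)*(-577101) = (1327096 - 510*I*√1259)*(-577101) = -765868428696 + 294321510*I*√1259 ≈ -7.6587e+11 + 1.0443e+10*I)
(G - 506*(-362)) - 2830980 = ((-765868428696 + 294321510*I*√1259) - 506*(-362)) - 2830980 = ((-765868428696 + 294321510*I*√1259) + 183172) - 2830980 = (-765868245524 + 294321510*I*√1259) - 2830980 = -765871076504 + 294321510*I*√1259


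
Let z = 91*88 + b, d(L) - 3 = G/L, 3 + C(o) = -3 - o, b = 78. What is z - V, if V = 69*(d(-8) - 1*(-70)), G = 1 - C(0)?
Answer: 24875/8 ≈ 3109.4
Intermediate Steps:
C(o) = -6 - o (C(o) = -3 + (-3 - o) = -6 - o)
G = 7 (G = 1 - (-6 - 1*0) = 1 - (-6 + 0) = 1 - 1*(-6) = 1 + 6 = 7)
d(L) = 3 + 7/L
z = 8086 (z = 91*88 + 78 = 8008 + 78 = 8086)
V = 39813/8 (V = 69*((3 + 7/(-8)) - 1*(-70)) = 69*((3 + 7*(-⅛)) + 70) = 69*((3 - 7/8) + 70) = 69*(17/8 + 70) = 69*(577/8) = 39813/8 ≈ 4976.6)
z - V = 8086 - 1*39813/8 = 8086 - 39813/8 = 24875/8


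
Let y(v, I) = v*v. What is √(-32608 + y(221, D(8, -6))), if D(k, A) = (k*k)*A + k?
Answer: √16233 ≈ 127.41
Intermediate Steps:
D(k, A) = k + A*k² (D(k, A) = k²*A + k = A*k² + k = k + A*k²)
y(v, I) = v²
√(-32608 + y(221, D(8, -6))) = √(-32608 + 221²) = √(-32608 + 48841) = √16233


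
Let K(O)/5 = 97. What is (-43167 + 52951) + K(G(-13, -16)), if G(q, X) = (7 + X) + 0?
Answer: 10269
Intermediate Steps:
G(q, X) = 7 + X
K(O) = 485 (K(O) = 5*97 = 485)
(-43167 + 52951) + K(G(-13, -16)) = (-43167 + 52951) + 485 = 9784 + 485 = 10269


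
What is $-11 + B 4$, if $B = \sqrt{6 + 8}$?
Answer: $-11 + 4 \sqrt{14} \approx 3.9666$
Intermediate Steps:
$B = \sqrt{14} \approx 3.7417$
$-11 + B 4 = -11 + \sqrt{14} \cdot 4 = -11 + 4 \sqrt{14}$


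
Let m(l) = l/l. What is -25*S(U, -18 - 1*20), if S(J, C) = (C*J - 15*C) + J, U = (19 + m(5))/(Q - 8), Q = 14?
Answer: -33500/3 ≈ -11167.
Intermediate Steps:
m(l) = 1
U = 10/3 (U = (19 + 1)/(14 - 8) = 20/6 = 20*(⅙) = 10/3 ≈ 3.3333)
S(J, C) = J - 15*C + C*J (S(J, C) = (-15*C + C*J) + J = J - 15*C + C*J)
-25*S(U, -18 - 1*20) = -25*(10/3 - 15*(-18 - 1*20) + (-18 - 1*20)*(10/3)) = -25*(10/3 - 15*(-18 - 20) + (-18 - 20)*(10/3)) = -25*(10/3 - 15*(-38) - 38*10/3) = -25*(10/3 + 570 - 380/3) = -25*1340/3 = -33500/3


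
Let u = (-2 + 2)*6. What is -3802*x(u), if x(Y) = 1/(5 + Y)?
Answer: -3802/5 ≈ -760.40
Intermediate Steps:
u = 0 (u = 0*6 = 0)
-3802*x(u) = -3802/(5 + 0) = -3802/5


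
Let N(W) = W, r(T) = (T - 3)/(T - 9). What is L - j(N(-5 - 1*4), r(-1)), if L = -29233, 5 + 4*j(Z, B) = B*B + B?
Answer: -2923189/100 ≈ -29232.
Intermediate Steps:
r(T) = (-3 + T)/(-9 + T)
j(Z, B) = -5/4 + B/4 + B²/4 (j(Z, B) = -5/4 + (B*B + B)/4 = -5/4 + (B² + B)/4 = -5/4 + (B + B²)/4 = -5/4 + (B/4 + B²/4) = -5/4 + B/4 + B²/4)
L - j(N(-5 - 1*4), r(-1)) = -29233 - (-5/4 + ((-3 - 1)/(-9 - 1))/4 + ((-3 - 1)/(-9 - 1))²/4) = -29233 - (-5/4 + (-4/(-10))/4 + (-4/(-10))²/4) = -29233 - (-5/4 + (-⅒*(-4))/4 + (-⅒*(-4))²/4) = -29233 - (-5/4 + (¼)*(⅖) + (⅖)²/4) = -29233 - (-5/4 + ⅒ + (¼)*(4/25)) = -29233 - (-5/4 + ⅒ + 1/25) = -29233 - 1*(-111/100) = -29233 + 111/100 = -2923189/100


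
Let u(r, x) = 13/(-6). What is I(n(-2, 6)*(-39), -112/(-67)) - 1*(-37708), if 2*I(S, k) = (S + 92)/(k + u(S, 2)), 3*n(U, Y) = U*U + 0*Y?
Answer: 7495852/199 ≈ 37668.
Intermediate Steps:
u(r, x) = -13/6 (u(r, x) = 13*(-1/6) = -13/6)
n(U, Y) = U**2/3 (n(U, Y) = (U*U + 0*Y)/3 = (U**2 + 0)/3 = U**2/3)
I(S, k) = (92 + S)/(2*(-13/6 + k)) (I(S, k) = ((S + 92)/(k - 13/6))/2 = ((92 + S)/(-13/6 + k))/2 = (92 + S)/(2*(-13/6 + k)))
I(n(-2, 6)*(-39), -112/(-67)) - 1*(-37708) = 3*(92 + ((1/3)*(-2)**2)*(-39))/(-13 + 6*(-112/(-67))) - 1*(-37708) = 3*(92 + ((1/3)*4)*(-39))/(-13 + 6*(-112*(-1/67))) + 37708 = 3*(92 + (4/3)*(-39))/(-13 + 6*(112/67)) + 37708 = 3*(92 - 52)/(-13 + 672/67) + 37708 = 3*40/(-199/67) + 37708 = 3*(-67/199)*40 + 37708 = -8040/199 + 37708 = 7495852/199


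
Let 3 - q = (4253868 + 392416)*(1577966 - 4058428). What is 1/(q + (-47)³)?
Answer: 1/11524930799388 ≈ 8.6768e-14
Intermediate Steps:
q = 11524930903211 (q = 3 - (4253868 + 392416)*(1577966 - 4058428) = 3 - 4646284*(-2480462) = 3 - 1*(-11524930903208) = 3 + 11524930903208 = 11524930903211)
1/(q + (-47)³) = 1/(11524930903211 + (-47)³) = 1/(11524930903211 - 103823) = 1/11524930799388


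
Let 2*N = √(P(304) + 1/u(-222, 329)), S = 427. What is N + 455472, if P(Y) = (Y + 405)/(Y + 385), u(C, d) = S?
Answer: 455472 + √22317651174/294203 ≈ 4.5547e+5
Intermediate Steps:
u(C, d) = 427
P(Y) = (405 + Y)/(385 + Y)
N = √22317651174/294203 (N = √((405 + 304)/(385 + 304) + 1/427)/2 = √(709/689 + 1/427)/2 = √(303432/294203)/2 = (2*√22317651174/294203)/2 = √22317651174/294203 ≈ 0.50778)
N + 455472 = √22317651174/294203 + 455472 = 455472 + √22317651174/294203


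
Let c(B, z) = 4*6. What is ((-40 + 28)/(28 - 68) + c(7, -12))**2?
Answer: 59049/100 ≈ 590.49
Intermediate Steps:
c(B, z) = 24
((-40 + 28)/(28 - 68) + c(7, -12))**2 = ((-40 + 28)/(28 - 68) + 24)**2 = (-12/(-40) + 24)**2 = (-12*(-1/40) + 24)**2 = (3/10 + 24)**2 = (243/10)**2 = 59049/100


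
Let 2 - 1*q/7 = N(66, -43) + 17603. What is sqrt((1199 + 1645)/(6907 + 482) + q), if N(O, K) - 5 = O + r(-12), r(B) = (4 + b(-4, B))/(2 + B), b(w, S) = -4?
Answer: 2*I*sqrt(20845327107)/821 ≈ 351.72*I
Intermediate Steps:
r(B) = 0 (r(B) = (4 - 4)/(2 + B) = 0/(2 + B) = 0)
N(O, K) = 5 + O (N(O, K) = 5 + (O + 0) = 5 + O)
q = -123704 (q = 14 - 7*((5 + 66) + 17603) = 14 - 7*(71 + 17603) = 14 - 7*17674 = 14 - 123718 = -123704)
sqrt((1199 + 1645)/(6907 + 482) + q) = sqrt((1199 + 1645)/(6907 + 482) - 123704) = sqrt(2844/7389 - 123704) = sqrt(2844*(1/7389) - 123704) = sqrt(316/821 - 123704) = sqrt(-101560668/821) = 2*I*sqrt(20845327107)/821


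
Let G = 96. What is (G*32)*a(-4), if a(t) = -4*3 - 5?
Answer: -52224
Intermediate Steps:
a(t) = -17 (a(t) = -12 - 5 = -17)
(G*32)*a(-4) = (96*32)*(-17) = 3072*(-17) = -52224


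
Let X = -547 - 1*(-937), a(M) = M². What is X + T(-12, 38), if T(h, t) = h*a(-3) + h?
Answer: 270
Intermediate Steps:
T(h, t) = 10*h (T(h, t) = h*(-3)² + h = h*9 + h = 9*h + h = 10*h)
X = 390 (X = -547 + 937 = 390)
X + T(-12, 38) = 390 + 10*(-12) = 390 - 120 = 270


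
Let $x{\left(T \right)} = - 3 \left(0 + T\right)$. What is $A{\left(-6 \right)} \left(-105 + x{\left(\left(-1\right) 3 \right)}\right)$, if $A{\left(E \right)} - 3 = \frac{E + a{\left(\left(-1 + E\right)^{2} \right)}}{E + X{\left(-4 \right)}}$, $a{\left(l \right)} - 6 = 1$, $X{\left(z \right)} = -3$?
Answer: $- \frac{832}{3} \approx -277.33$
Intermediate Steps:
$a{\left(l \right)} = 7$ ($a{\left(l \right)} = 6 + 1 = 7$)
$A{\left(E \right)} = 3 + \frac{7 + E}{-3 + E}$ ($A{\left(E \right)} = 3 + \frac{E + 7}{E - 3} = 3 + \frac{7 + E}{-3 + E}$)
$x{\left(T \right)} = - 3 T$
$A{\left(-6 \right)} \left(-105 + x{\left(\left(-1\right) 3 \right)}\right) = \frac{2 \left(-1 + 2 \left(-6\right)\right)}{-3 - 6} \left(-105 - 3 \left(\left(-1\right) 3\right)\right) = \frac{2 \left(-1 - 12\right)}{-9} \left(-105 - -9\right) = 2 \left(- \frac{1}{9}\right) \left(-13\right) \left(-105 + 9\right) = \frac{26}{9} \left(-96\right) = - \frac{832}{3}$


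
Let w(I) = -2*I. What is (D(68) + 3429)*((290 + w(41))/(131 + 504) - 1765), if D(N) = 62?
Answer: -3911899397/635 ≈ -6.1605e+6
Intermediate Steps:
(D(68) + 3429)*((290 + w(41))/(131 + 504) - 1765) = (62 + 3429)*((290 - 2*41)/(131 + 504) - 1765) = 3491*((290 - 82)/635 - 1765) = 3491*(208*(1/635) - 1765) = 3491*(208/635 - 1765) = 3491*(-1120567/635) = -3911899397/635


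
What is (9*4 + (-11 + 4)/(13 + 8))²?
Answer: 11449/9 ≈ 1272.1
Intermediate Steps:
(9*4 + (-11 + 4)/(13 + 8))² = (36 - 7/21)² = (36 - 7*1/21)² = (36 - ⅓)² = (107/3)² = 11449/9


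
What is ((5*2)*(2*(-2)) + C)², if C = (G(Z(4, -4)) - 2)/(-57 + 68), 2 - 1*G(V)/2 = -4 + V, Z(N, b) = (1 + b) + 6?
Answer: 190096/121 ≈ 1571.0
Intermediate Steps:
Z(N, b) = 7 + b
G(V) = 12 - 2*V (G(V) = 4 - 2*(-4 + V) = 4 + (8 - 2*V) = 12 - 2*V)
C = 4/11 (C = ((12 - 2*(7 - 4)) - 2)/(-57 + 68) = ((12 - 2*3) - 2)/11 = ((12 - 6) - 2)*(1/11) = (6 - 2)*(1/11) = 4*(1/11) = 4/11 ≈ 0.36364)
((5*2)*(2*(-2)) + C)² = ((5*2)*(2*(-2)) + 4/11)² = (10*(-4) + 4/11)² = (-40 + 4/11)² = (-436/11)² = 190096/121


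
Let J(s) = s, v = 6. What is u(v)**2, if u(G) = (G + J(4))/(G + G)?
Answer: 25/36 ≈ 0.69444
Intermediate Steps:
u(G) = (4 + G)/(2*G) (u(G) = (G + 4)/(G + G) = (4 + G)/((2*G)) = (4 + G)*(1/(2*G)) = (4 + G)/(2*G))
u(v)**2 = ((1/2)*(4 + 6)/6)**2 = ((1/2)*(1/6)*10)**2 = (5/6)**2 = 25/36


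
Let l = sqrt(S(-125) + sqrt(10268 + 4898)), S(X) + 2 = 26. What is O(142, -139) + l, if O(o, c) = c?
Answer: -139 + sqrt(24 + sqrt(15166)) ≈ -126.87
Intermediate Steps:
S(X) = 24 (S(X) = -2 + 26 = 24)
l = sqrt(24 + sqrt(15166)) (l = sqrt(24 + sqrt(10268 + 4898)) = sqrt(24 + sqrt(15166)) ≈ 12.131)
O(142, -139) + l = -139 + sqrt(24 + sqrt(15166))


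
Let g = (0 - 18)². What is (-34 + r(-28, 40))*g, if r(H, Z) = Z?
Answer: 1944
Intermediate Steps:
g = 324 (g = (-18)² = 324)
(-34 + r(-28, 40))*g = (-34 + 40)*324 = 6*324 = 1944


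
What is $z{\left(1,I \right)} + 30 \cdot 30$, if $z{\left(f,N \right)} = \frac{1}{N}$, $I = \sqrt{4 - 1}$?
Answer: $900 + \frac{\sqrt{3}}{3} \approx 900.58$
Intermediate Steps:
$I = \sqrt{3} \approx 1.732$
$z{\left(1,I \right)} + 30 \cdot 30 = \frac{1}{\sqrt{3}} + 30 \cdot 30 = \frac{\sqrt{3}}{3} + 900 = 900 + \frac{\sqrt{3}}{3}$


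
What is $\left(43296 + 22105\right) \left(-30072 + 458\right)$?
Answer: $-1936785214$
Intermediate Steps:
$\left(43296 + 22105\right) \left(-30072 + 458\right) = 65401 \left(-29614\right) = -1936785214$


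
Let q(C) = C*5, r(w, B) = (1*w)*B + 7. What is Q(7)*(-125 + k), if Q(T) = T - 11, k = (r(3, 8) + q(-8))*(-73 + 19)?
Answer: -1444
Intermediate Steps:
r(w, B) = 7 + B*w (r(w, B) = w*B + 7 = B*w + 7 = 7 + B*w)
q(C) = 5*C
k = 486 (k = ((7 + 8*3) + 5*(-8))*(-73 + 19) = ((7 + 24) - 40)*(-54) = (31 - 40)*(-54) = -9*(-54) = 486)
Q(T) = -11 + T
Q(7)*(-125 + k) = (-11 + 7)*(-125 + 486) = -4*361 = -1444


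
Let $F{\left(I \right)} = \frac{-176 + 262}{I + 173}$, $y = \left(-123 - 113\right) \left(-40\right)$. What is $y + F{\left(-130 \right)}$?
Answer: $9442$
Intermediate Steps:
$y = 9440$ ($y = \left(-236\right) \left(-40\right) = 9440$)
$F{\left(I \right)} = \frac{86}{173 + I}$
$y + F{\left(-130 \right)} = 9440 + \frac{86}{173 - 130} = 9440 + \frac{86}{43} = 9440 + 86 \cdot \frac{1}{43} = 9440 + 2 = 9442$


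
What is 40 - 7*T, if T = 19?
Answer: -93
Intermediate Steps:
40 - 7*T = 40 - 7*19 = 40 - 133 = -93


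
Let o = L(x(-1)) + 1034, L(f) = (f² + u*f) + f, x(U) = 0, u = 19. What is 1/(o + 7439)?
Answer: 1/8473 ≈ 0.00011802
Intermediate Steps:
L(f) = f² + 20*f (L(f) = (f² + 19*f) + f = f² + 20*f)
o = 1034 (o = 0*(20 + 0) + 1034 = 0*20 + 1034 = 0 + 1034 = 1034)
1/(o + 7439) = 1/(1034 + 7439) = 1/8473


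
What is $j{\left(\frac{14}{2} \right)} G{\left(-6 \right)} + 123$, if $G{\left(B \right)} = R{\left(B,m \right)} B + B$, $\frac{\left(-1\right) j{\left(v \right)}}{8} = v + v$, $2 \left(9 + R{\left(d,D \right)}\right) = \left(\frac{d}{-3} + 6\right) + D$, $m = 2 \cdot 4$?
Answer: $123$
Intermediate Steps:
$m = 8$
$R{\left(d,D \right)} = -6 + \frac{D}{2} - \frac{d}{6}$ ($R{\left(d,D \right)} = -9 + \frac{\left(\frac{d}{-3} + 6\right) + D}{2} = -9 + \frac{\left(d \left(- \frac{1}{3}\right) + 6\right) + D}{2} = -9 + \frac{\left(- \frac{d}{3} + 6\right) + D}{2} = -9 + \frac{\left(6 - \frac{d}{3}\right) + D}{2} = -9 + \frac{6 + D - \frac{d}{3}}{2} = -9 + \left(3 + \frac{D}{2} - \frac{d}{6}\right) = -6 + \frac{D}{2} - \frac{d}{6}$)
$j{\left(v \right)} = - 16 v$ ($j{\left(v \right)} = - 8 \left(v + v\right) = - 8 \cdot 2 v = - 16 v$)
$G{\left(B \right)} = B + B \left(-2 - \frac{B}{6}\right)$ ($G{\left(B \right)} = \left(-6 + \frac{1}{2} \cdot 8 - \frac{B}{6}\right) B + B = \left(-6 + 4 - \frac{B}{6}\right) B + B = \left(-2 - \frac{B}{6}\right) B + B = B \left(-2 - \frac{B}{6}\right) + B = B + B \left(-2 - \frac{B}{6}\right)$)
$j{\left(\frac{14}{2} \right)} G{\left(-6 \right)} + 123 = - 16 \cdot \frac{14}{2} \left(\left(- \frac{1}{6}\right) \left(-6\right) \left(6 - 6\right)\right) + 123 = - 16 \cdot 14 \cdot \frac{1}{2} \left(\left(- \frac{1}{6}\right) \left(-6\right) 0\right) + 123 = \left(-16\right) 7 \cdot 0 + 123 = \left(-112\right) 0 + 123 = 0 + 123 = 123$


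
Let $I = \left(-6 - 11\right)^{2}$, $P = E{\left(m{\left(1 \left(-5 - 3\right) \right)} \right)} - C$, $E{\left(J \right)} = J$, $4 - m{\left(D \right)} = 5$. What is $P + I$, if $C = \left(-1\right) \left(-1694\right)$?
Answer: $-1406$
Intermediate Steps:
$m{\left(D \right)} = -1$ ($m{\left(D \right)} = 4 - 5 = -1$)
$C = 1694$
$P = -1695$ ($P = -1 - 1694 = -1695$)
$I = 289$ ($I = \left(-17\right)^{2} = 289$)
$P + I = -1695 + 289 = -1406$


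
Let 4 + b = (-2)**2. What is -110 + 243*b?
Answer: -110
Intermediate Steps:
b = 0 (b = -4 + (-2)**2 = -4 + 4 = 0)
-110 + 243*b = -110 + 243*0 = -110 + 0 = -110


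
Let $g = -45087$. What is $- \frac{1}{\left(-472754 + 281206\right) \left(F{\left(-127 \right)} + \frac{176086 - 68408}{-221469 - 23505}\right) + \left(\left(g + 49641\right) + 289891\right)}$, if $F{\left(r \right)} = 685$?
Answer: $\frac{122487}{16025187377573} \approx 7.6434 \cdot 10^{-9}$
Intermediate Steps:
$- \frac{1}{\left(-472754 + 281206\right) \left(F{\left(-127 \right)} + \frac{176086 - 68408}{-221469 - 23505}\right) + \left(\left(g + 49641\right) + 289891\right)} = - \frac{1}{\left(-472754 + 281206\right) \left(685 + \frac{176086 - 68408}{-221469 - 23505}\right) + \left(\left(-45087 + 49641\right) + 289891\right)} = - \frac{1}{- 191548 \left(685 + \frac{107678}{-244974}\right) + \left(4554 + 289891\right)} = - \frac{1}{- 191548 \left(685 + 107678 \left(- \frac{1}{244974}\right)\right) + 294445} = - \frac{1}{- 191548 \left(685 - \frac{53839}{122487}\right) + 294445} = - \frac{1}{\left(-191548\right) \frac{83849756}{122487} + 294445} = - \frac{1}{- \frac{16061253062288}{122487} + 294445} = - \frac{1}{- \frac{16025187377573}{122487}} = \left(-1\right) \left(- \frac{122487}{16025187377573}\right) = \frac{122487}{16025187377573}$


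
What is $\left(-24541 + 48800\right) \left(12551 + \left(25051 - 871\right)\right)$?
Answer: $891057329$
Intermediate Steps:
$\left(-24541 + 48800\right) \left(12551 + \left(25051 - 871\right)\right) = 24259 \left(12551 + 24180\right) = 24259 \cdot 36731 = 891057329$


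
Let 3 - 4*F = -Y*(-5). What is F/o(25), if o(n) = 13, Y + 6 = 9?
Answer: -3/13 ≈ -0.23077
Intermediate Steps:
Y = 3 (Y = -6 + 9 = 3)
F = -3 (F = ¾ - (-1*3)*(-5)/4 = ¾ - (-3)*(-5)/4 = ¾ - ¼*15 = ¾ - 15/4 = -3)
F/o(25) = -3/13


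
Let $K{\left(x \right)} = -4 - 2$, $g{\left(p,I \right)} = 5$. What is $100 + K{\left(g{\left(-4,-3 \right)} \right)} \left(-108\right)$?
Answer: $748$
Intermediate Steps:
$K{\left(x \right)} = -6$ ($K{\left(x \right)} = -4 - 2 = -6$)
$100 + K{\left(g{\left(-4,-3 \right)} \right)} \left(-108\right) = 100 - -648 = 100 + 648 = 748$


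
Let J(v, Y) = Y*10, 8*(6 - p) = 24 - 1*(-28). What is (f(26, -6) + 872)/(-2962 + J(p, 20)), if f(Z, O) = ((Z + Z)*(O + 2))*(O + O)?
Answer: -1684/1381 ≈ -1.2194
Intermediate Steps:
p = -½ (p = 6 - (24 - 1*(-28))/8 = 6 - (24 + 28)/8 = 6 - ⅛*52 = 6 - 13/2 = -½ ≈ -0.50000)
J(v, Y) = 10*Y
f(Z, O) = 4*O*Z*(2 + O) (f(Z, O) = ((2*Z)*(2 + O))*(2*O) = (2*Z*(2 + O))*(2*O) = 4*O*Z*(2 + O))
(f(26, -6) + 872)/(-2962 + J(p, 20)) = (4*(-6)*26*(2 - 6) + 872)/(-2962 + 10*20) = (4*(-6)*26*(-4) + 872)/(-2962 + 200) = (2496 + 872)/(-2762) = 3368*(-1/2762) = -1684/1381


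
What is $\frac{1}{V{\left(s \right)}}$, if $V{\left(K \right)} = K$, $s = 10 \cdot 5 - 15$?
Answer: $\frac{1}{35} \approx 0.028571$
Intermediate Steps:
$s = 35$ ($s = 50 - 15 = 35$)
$\frac{1}{V{\left(s \right)}} = \frac{1}{35}$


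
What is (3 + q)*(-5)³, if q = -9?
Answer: 750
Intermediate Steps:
(3 + q)*(-5)³ = (3 - 9)*(-5)³ = -6*(-125) = 750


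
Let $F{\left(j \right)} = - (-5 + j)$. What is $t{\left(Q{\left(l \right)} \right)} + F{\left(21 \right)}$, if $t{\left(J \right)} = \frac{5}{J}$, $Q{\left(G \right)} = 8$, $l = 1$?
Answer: $- \frac{123}{8} \approx -15.375$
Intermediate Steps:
$F{\left(j \right)} = 5 - j$
$t{\left(Q{\left(l \right)} \right)} + F{\left(21 \right)} = \frac{5}{8} + \left(5 - 21\right) = 5 \cdot \frac{1}{8} + \left(5 - 21\right) = \frac{5}{8} - 16 = - \frac{123}{8}$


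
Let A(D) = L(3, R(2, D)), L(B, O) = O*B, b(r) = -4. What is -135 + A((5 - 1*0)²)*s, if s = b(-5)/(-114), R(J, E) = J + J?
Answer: -2557/19 ≈ -134.58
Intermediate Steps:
R(J, E) = 2*J
L(B, O) = B*O
A(D) = 12 (A(D) = 3*(2*2) = 3*4 = 12)
s = 2/57 (s = -4/(-114) = -4*(-1/114) = 2/57 ≈ 0.035088)
-135 + A((5 - 1*0)²)*s = -135 + 12*(2/57) = -135 + 8/19 = -2557/19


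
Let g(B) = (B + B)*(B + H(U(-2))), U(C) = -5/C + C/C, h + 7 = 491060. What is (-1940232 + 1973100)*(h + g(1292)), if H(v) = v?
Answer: 126167926500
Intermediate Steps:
h = 491053 (h = -7 + 491060 = 491053)
U(C) = 1 - 5/C (U(C) = -5/C + 1 = 1 - 5/C)
g(B) = 2*B*(7/2 + B) (g(B) = (B + B)*(B + (-5 - 2)/(-2)) = (2*B)*(B - ½*(-7)) = (2*B)*(B + 7/2) = (2*B)*(7/2 + B) = 2*B*(7/2 + B))
(-1940232 + 1973100)*(h + g(1292)) = (-1940232 + 1973100)*(491053 + 1292*(7 + 2*1292)) = 32868*(491053 + 1292*(7 + 2584)) = 32868*(491053 + 1292*2591) = 32868*(491053 + 3347572) = 32868*3838625 = 126167926500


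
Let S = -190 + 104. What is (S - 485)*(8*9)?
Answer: -41112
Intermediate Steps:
S = -86
(S - 485)*(8*9) = (-86 - 485)*(8*9) = -571*72 = -41112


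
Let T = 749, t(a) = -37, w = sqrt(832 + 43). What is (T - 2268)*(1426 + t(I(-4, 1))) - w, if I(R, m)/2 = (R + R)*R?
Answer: -2109891 - 5*sqrt(35) ≈ -2.1099e+6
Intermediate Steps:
I(R, m) = 4*R**2 (I(R, m) = 2*((R + R)*R) = 2*((2*R)*R) = 2*(2*R**2) = 4*R**2)
w = 5*sqrt(35) (w = sqrt(875) = 5*sqrt(35) ≈ 29.580)
(T - 2268)*(1426 + t(I(-4, 1))) - w = (749 - 2268)*(1426 - 37) - 5*sqrt(35) = -1519*1389 - 5*sqrt(35) = -2109891 - 5*sqrt(35)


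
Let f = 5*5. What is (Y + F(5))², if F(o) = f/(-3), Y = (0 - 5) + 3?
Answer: 961/9 ≈ 106.78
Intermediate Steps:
f = 25
Y = -2 (Y = -5 + 3 = -2)
F(o) = -25/3 (F(o) = 25/(-3) = 25*(-⅓) = -25/3)
(Y + F(5))² = (-2 - 25/3)² = (-31/3)² = 961/9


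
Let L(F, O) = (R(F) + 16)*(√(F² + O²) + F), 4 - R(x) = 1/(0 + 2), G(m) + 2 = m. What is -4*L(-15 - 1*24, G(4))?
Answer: 3042 - 390*√61 ≈ -3.9974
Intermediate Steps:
G(m) = -2 + m
R(x) = 7/2 (R(x) = 4 - 1/(0 + 2) = 4 - 1/2 = 4 - 1*½ = 4 - ½ = 7/2)
L(F, O) = 39*F/2 + 39*√(F² + O²)/2 (L(F, O) = (7/2 + 16)*(√(F² + O²) + F) = 39*(F + √(F² + O²))/2 = 39*F/2 + 39*√(F² + O²)/2)
-4*L(-15 - 1*24, G(4)) = -4*(39*(-15 - 1*24)/2 + 39*√((-15 - 1*24)² + (-2 + 4)²)/2) = -4*(39*(-15 - 24)/2 + 39*√((-15 - 24)² + 2²)/2) = -4*((39/2)*(-39) + 39*√((-39)² + 4)/2) = -4*(-1521/2 + 39*√(1521 + 4)/2) = -4*(-1521/2 + 39*√1525/2) = -4*(-1521/2 + 39*(5*√61)/2) = -4*(-1521/2 + 195*√61/2) = 3042 - 390*√61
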